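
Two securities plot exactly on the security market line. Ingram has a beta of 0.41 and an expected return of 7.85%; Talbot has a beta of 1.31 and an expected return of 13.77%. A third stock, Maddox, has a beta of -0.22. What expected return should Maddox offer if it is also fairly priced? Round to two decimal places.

MRP (SML slope) = (13.77% − 7.85%) / (1.31 − 0.41) = 5.92% / 0.90 = 6.5778%
R_f (intercept) = 7.85% − 0.41 × 6.5778% = 5.1531%
E(R_Maddox) = R_f + β × MRP = 5.1531% + -0.22 × 6.5778% = 3.71%

3.71%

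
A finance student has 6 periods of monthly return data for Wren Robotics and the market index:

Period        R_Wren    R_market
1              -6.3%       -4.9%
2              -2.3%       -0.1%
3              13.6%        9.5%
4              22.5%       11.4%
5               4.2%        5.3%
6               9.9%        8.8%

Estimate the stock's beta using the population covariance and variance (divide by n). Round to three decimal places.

1.593

Mean R_i = (-6.3 − 2.3 + 13.6 + 22.5 + 4.2 + 9.9) / 6 = 6.9333%
Mean R_m = (-4.9 − 0.1 + 9.5 + 11.4 + 5.3 + 8.8) / 6 = 5.0000%
Σ(R_i − R̄_i)(R_m − R̄_m) = 318.1800  ⇒  Cov = 318.1800 / 6 = 53.0300
Σ(R_m − R̄_m)² = 199.7600  ⇒  Var(R_m) = 199.7600 / 6 = 33.2933
β = Cov / Var(R_m) = 53.0300 / 33.2933 = 1.5928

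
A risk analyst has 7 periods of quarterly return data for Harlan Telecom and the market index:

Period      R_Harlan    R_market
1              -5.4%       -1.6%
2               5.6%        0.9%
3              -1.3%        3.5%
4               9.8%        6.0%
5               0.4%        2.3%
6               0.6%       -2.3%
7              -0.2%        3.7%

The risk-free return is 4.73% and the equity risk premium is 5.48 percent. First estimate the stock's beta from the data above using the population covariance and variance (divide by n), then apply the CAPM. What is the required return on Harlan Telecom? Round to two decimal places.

9.82%

Mean R_i = (-5.4 + 5.6 − 1.3 + 9.8 + 0.4 + 0.6 − 0.2) / 7 = 1.3571%
Mean R_m = (-1.6 + 0.9 + 3.5 + 6.0 + 2.3 − 2.3 + 3.7) / 7 = 1.7857%
Σ(R_i − R̄_i)(R_m − R̄_m) = 49.7657  ⇒  Cov = 49.7657 / 7 = 7.1094
Σ(R_m − R̄_m)² = 53.5686  ⇒  Var(R_m) = 53.5686 / 7 = 7.6527
β = Cov / Var(R_m) = 7.1094 / 7.6527 = 0.9290
E(R) = R_f + β × MRP = 4.73% + 0.9290 × 5.48% = 9.82%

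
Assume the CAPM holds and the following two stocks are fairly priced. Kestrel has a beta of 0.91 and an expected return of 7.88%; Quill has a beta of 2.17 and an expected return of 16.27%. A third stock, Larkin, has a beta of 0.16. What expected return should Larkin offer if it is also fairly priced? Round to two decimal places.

2.89%

MRP (SML slope) = (16.27% − 7.88%) / (2.17 − 0.91) = 8.39% / 1.26 = 6.6587%
R_f (intercept) = 7.88% − 0.91 × 6.6587% = 1.8206%
E(R_Larkin) = R_f + β × MRP = 1.8206% + 0.16 × 6.6587% = 2.89%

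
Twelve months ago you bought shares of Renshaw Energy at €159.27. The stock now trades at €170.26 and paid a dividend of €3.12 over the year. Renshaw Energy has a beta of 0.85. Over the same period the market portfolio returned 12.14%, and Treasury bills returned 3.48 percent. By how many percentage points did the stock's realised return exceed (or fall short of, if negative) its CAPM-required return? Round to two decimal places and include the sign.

-1.98%

Realised HPR = (P1 + D1 − P0) / P0 = (170.26 + 3.12 − 159.27) / 159.27 = 14.11 / 159.27 = 8.8592%
MRP = 12.14% − 3.48% = 8.66%
CAPM required = R_f + β·MRP = 3.48% + 0.85 × 8.66% = 10.8410%
α = realised − required = 8.8592% − 10.8410% = -1.98%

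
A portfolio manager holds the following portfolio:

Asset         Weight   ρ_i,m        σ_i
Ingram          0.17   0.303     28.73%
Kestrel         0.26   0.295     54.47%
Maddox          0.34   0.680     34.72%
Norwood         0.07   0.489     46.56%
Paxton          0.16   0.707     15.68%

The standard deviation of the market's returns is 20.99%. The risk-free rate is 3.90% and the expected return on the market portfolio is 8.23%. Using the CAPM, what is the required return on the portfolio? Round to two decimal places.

7.42%

β_Ingram = 0.303 × 28.73% / 20.99% = 0.4147
β_Kestrel = 0.295 × 54.47% / 20.99% = 0.7655
β_Maddox = 0.680 × 34.72% / 20.99% = 1.1248
β_Norwood = 0.489 × 46.56% / 20.99% = 1.0847
β_Paxton = 0.707 × 15.68% / 20.99% = 0.5281
β_P = Σ w_i β_i = 0.17×0.4147 + 0.26×0.7655 + 0.34×1.1248 + 0.07×1.0847 + 0.16×0.5281 = 0.8124
MRP = 8.23% − 3.90% = 4.33%
E(R_P) = R_f + β_P × MRP = 3.90% + 0.8124 × 4.33% = 7.42%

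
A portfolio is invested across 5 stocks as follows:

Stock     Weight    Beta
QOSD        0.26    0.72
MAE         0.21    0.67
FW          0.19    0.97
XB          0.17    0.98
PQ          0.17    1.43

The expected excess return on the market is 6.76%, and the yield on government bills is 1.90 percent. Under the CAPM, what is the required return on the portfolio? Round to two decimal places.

8.13%

β_P = Σ w_i β_i = 0.26×0.72 + 0.21×0.67 + 0.19×0.97 + 0.17×0.98 + 0.17×1.43 = 0.9219
E(R_P) = R_f + β_P × MRP = 1.90% + 0.9219 × 6.76% = 8.13%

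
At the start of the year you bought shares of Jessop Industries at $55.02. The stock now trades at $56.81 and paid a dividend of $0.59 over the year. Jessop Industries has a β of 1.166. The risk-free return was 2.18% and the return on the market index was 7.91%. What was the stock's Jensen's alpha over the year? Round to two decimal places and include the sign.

Realised HPR = (P1 + D1 − P0) / P0 = (56.81 + 0.59 − 55.02) / 55.02 = 2.38 / 55.02 = 4.3257%
MRP = 7.91% − 2.18% = 5.73%
CAPM required = R_f + β·MRP = 2.18% + 1.166 × 5.73% = 8.86118%
α = realised − required = 4.3257% − 8.86118% = -4.54%

-4.54%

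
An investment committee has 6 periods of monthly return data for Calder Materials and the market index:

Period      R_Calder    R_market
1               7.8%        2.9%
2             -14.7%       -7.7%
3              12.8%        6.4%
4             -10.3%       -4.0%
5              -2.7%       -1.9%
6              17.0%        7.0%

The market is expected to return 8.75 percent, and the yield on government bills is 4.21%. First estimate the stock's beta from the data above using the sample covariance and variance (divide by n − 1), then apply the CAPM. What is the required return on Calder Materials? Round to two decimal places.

Mean R_i = (7.8 − 14.7 + 12.8 − 10.3 − 2.7 + 17.0) / 6 = 1.6500%
Mean R_m = (2.9 − 7.7 + 6.4 − 4.0 − 1.9 + 7.0) / 6 = 0.4500%
Σ(R_i − R̄_i)(R_m − R̄_m) = 378.6050  ⇒  Cov = 378.6050 / 5 = 75.7210
Σ(R_m − R̄_m)² = 176.0550  ⇒  Var(R_m) = 176.0550 / 5 = 35.2110
β = Cov / Var(R_m) = 75.7210 / 35.2110 = 2.1505
MRP = 8.75% − 4.21% = 4.54%
E(R) = R_f + β × MRP = 4.21% + 2.1505 × 4.54% = 13.97%

13.97%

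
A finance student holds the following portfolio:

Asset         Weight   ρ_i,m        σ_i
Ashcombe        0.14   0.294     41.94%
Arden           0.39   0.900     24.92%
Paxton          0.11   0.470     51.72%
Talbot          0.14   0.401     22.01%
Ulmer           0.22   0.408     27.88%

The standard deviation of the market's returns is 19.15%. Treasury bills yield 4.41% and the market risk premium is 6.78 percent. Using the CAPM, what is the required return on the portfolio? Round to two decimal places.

10.39%

β_Ashcombe = 0.294 × 41.94% / 19.15% = 0.6439
β_Arden = 0.900 × 24.92% / 19.15% = 1.1712
β_Paxton = 0.470 × 51.72% / 19.15% = 1.2694
β_Talbot = 0.401 × 22.01% / 19.15% = 0.4609
β_Ulmer = 0.408 × 27.88% / 19.15% = 0.5940
β_P = Σ w_i β_i = 0.14×0.6439 + 0.39×1.1712 + 0.11×1.2694 + 0.14×0.4609 + 0.22×0.5940 = 0.8818
E(R_P) = R_f + β_P × MRP = 4.41% + 0.8818 × 6.78% = 10.39%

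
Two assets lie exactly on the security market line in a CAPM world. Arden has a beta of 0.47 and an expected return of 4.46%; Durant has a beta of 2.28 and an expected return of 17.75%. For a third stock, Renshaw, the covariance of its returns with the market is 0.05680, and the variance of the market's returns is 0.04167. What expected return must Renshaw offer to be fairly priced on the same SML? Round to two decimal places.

11.02%

MRP = (17.75% − 4.46%) / (2.28 − 0.47) = 7.3425%
R_f = 4.46% − 0.47 × 7.3425% = 1.0090%
β_Renshaw = Cov / Var(R_m) = 0.05680 / 0.04167 = 1.3631
E(R_Renshaw) = R_f + β × MRP = 1.0090% + 1.3631 × 7.3425% = 11.02%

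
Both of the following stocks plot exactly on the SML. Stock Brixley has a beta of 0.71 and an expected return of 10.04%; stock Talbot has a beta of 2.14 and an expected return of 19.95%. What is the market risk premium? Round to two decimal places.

6.93%

Both satisfy E(R) = R_f + β·MRP, so the slope of the SML is
MRP = (19.95% − 10.04%) / (2.14 − 0.71) = 9.91% / 1.43 = 6.9301%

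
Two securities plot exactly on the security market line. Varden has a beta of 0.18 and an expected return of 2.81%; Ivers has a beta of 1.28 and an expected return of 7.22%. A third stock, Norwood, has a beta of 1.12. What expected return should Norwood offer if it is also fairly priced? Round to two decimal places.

MRP (SML slope) = (7.22% − 2.81%) / (1.28 − 0.18) = 4.41% / 1.10 = 4.0091%
R_f (intercept) = 2.81% − 0.18 × 4.0091% = 2.0884%
E(R_Norwood) = R_f + β × MRP = 2.0884% + 1.12 × 4.0091% = 6.58%

6.58%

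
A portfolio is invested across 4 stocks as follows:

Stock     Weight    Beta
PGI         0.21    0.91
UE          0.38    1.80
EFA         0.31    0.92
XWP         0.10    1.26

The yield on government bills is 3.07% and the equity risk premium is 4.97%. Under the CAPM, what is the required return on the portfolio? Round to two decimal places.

β_P = Σ w_i β_i = 0.21×0.91 + 0.38×1.80 + 0.31×0.92 + 0.10×1.26 = 1.2863
E(R_P) = R_f + β_P × MRP = 3.07% + 1.2863 × 4.97% = 9.46%

9.46%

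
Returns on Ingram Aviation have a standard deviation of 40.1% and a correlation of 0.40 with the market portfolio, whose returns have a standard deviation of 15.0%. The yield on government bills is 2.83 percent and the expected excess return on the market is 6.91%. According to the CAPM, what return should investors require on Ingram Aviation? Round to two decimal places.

β = ρ × σ_i / σ_m = 0.40 × 40.1% / 15.0% = 1.0693
E(R) = 2.83% + 1.0693 × 6.91% = 10.22%

10.22%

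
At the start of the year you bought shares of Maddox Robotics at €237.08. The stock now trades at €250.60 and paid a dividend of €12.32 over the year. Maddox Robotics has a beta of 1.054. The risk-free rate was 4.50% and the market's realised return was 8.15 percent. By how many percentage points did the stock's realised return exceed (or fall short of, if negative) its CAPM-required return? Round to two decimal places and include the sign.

+2.55%

Realised HPR = (P1 + D1 − P0) / P0 = (250.60 + 12.32 − 237.08) / 237.08 = 25.84 / 237.08 = 10.8993%
MRP = 8.15% − 4.50% = 3.65%
CAPM required = R_f + β·MRP = 4.50% + 1.054 × 3.65% = 8.34710%
α = realised − required = 10.8993% − 8.34710% = +2.55%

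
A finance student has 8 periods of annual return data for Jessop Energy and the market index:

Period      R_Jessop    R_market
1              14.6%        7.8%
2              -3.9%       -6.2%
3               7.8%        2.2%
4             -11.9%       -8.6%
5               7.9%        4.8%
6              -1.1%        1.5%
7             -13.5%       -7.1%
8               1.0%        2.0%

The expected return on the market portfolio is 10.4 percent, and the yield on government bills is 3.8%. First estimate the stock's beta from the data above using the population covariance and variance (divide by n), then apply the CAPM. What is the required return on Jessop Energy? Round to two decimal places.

Mean R_i = (14.6 − 3.9 + 7.8 − 11.9 + 7.9 − 1.1 − 13.5 + 1.0) / 8 = 0.1125%
Mean R_m = (7.8 − 6.2 + 2.2 − 8.6 + 4.8 + 1.5 − 7.1 + 2.0) / 8 = -0.4500%
Σ(R_i − R̄_i)(R_m − R̄_m) = 392.0850  ⇒  Cov = 392.0850 / 8 = 49.0106
Σ(R_m − R̄_m)² = 256.1600  ⇒  Var(R_m) = 256.1600 / 8 = 32.0200
β = Cov / Var(R_m) = 49.0106 / 32.0200 = 1.5306
MRP = 10.4% − 3.8% = 6.60%
E(R) = R_f + β × MRP = 3.8% + 1.5306 × 6.6% = 13.90%

13.90%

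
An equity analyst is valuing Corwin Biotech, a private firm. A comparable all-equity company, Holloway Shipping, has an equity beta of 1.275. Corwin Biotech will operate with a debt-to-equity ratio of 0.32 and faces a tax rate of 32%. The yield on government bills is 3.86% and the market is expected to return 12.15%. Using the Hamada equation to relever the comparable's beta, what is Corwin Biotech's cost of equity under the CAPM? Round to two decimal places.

β_L = β_U × [1 + (1 − t)(D/E)] = 1.275 × [1 + (1 − 0.32) × 0.32]
    = 1.275 × [1 + 0.68 × 0.32] = 1.275 × 1.2176 = 1.5524
MRP = 12.15% − 3.86% = 8.29%
E(R) = R_f + β_L × MRP = 3.86% + 1.5524 × 8.29% = 16.73%

16.73%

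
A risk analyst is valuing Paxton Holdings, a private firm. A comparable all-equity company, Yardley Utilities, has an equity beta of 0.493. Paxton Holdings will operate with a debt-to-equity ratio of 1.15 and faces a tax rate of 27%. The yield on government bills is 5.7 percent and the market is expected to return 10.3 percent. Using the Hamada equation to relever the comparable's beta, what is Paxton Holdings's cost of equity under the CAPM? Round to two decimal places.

9.87%

β_L = β_U × [1 + (1 − t)(D/E)] = 0.493 × [1 + (1 − 0.27) × 1.15]
    = 0.493 × [1 + 0.73 × 1.15] = 0.493 × 1.8395 = 0.9069
MRP = 10.3% − 5.7% = 4.60%
E(R) = R_f + β_L × MRP = 5.7% + 0.9069 × 4.6% = 9.87%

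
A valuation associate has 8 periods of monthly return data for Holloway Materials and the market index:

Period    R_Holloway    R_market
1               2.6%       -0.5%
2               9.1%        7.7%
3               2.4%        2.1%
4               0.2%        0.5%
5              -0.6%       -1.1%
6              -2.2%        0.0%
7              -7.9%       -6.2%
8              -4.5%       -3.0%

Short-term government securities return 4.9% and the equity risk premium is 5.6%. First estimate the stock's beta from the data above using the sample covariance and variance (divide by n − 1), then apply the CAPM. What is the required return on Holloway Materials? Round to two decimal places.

Mean R_i = (2.6 + 9.1 + 2.4 + 0.2 − 0.6 − 2.2 − 7.9 − 4.5) / 8 = -0.1125%
Mean R_m = (-0.5 + 7.7 + 2.1 + 0.5 − 1.1 + 0.0 − 6.2 − 3.0) / 8 = -0.0625%
Σ(R_i − R̄_i)(R_m − R̄_m) = 136.9938  ⇒  Cov = 136.9938 / 7 = 19.5705
Σ(R_m − R̄_m)² = 112.8188  ⇒  Var(R_m) = 112.8188 / 7 = 16.1170
β = Cov / Var(R_m) = 19.5705 / 16.1170 = 1.2143
E(R) = R_f + β × MRP = 4.9% + 1.2143 × 5.6% = 11.70%

11.70%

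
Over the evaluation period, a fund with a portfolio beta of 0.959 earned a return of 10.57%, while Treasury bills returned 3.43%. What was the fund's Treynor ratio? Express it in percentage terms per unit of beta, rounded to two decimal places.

7.45%

Treynor = (R_P − R_f) / β_P = (10.57% − 3.43%) / 0.9590 = 7.14% / 0.9590 = 7.45%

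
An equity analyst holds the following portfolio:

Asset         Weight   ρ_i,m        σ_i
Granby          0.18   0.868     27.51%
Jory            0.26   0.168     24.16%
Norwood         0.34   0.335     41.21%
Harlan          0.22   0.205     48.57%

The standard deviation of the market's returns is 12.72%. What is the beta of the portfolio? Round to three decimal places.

β_Granby = 0.868 × 27.51% / 12.72% = 1.8773
β_Jory = 0.168 × 24.16% / 12.72% = 0.3191
β_Norwood = 0.335 × 41.21% / 12.72% = 1.0853
β_Harlan = 0.205 × 48.57% / 12.72% = 0.7828
β_P = Σ w_i β_i = 0.18×1.8773 + 0.26×0.3191 + 0.34×1.0853 + 0.22×0.7828 = 0.9621

0.962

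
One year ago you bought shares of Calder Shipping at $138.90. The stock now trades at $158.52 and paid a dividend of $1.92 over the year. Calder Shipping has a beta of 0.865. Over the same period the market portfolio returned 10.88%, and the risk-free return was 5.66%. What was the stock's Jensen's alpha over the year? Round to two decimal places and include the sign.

Realised HPR = (P1 + D1 − P0) / P0 = (158.52 + 1.92 − 138.90) / 138.90 = 21.54 / 138.90 = 15.5076%
MRP = 10.88% − 5.66% = 5.22%
CAPM required = R_f + β·MRP = 5.66% + 0.865 × 5.22% = 10.17530%
α = realised − required = 15.5076% − 10.17530% = +5.33%

+5.33%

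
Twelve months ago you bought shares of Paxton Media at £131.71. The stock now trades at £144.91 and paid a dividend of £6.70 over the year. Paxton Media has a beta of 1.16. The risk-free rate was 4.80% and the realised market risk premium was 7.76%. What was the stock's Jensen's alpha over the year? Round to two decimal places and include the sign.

Realised HPR = (P1 + D1 − P0) / P0 = (144.91 + 6.70 − 131.71) / 131.71 = 19.90 / 131.71 = 15.1090%
CAPM required = R_f + β·MRP = 4.80% + 1.16 × 7.76% = 13.8016%
α = realised − required = 15.1090% − 13.8016% = +1.31%

+1.31%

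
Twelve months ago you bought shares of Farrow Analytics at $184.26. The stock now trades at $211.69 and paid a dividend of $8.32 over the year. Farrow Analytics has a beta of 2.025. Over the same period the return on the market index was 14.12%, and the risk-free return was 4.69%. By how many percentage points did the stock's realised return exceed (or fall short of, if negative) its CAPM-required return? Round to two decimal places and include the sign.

-4.38%

Realised HPR = (P1 + D1 − P0) / P0 = (211.69 + 8.32 − 184.26) / 184.26 = 35.75 / 184.26 = 19.4019%
MRP = 14.12% − 4.69% = 9.43%
CAPM required = R_f + β·MRP = 4.69% + 2.025 × 9.43% = 23.78575%
α = realised − required = 19.4019% − 23.78575% = -4.38%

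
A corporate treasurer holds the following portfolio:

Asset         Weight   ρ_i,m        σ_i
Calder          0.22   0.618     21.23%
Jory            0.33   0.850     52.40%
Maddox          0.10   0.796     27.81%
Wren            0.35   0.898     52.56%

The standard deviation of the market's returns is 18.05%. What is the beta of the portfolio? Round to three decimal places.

β_Calder = 0.618 × 21.23% / 18.05% = 0.7269
β_Jory = 0.850 × 52.40% / 18.05% = 2.4676
β_Maddox = 0.796 × 27.81% / 18.05% = 1.2264
β_Wren = 0.898 × 52.56% / 18.05% = 2.6149
β_P = Σ w_i β_i = 0.22×0.7269 + 0.33×2.4676 + 0.10×1.2264 + 0.35×2.6149 = 2.0121

2.012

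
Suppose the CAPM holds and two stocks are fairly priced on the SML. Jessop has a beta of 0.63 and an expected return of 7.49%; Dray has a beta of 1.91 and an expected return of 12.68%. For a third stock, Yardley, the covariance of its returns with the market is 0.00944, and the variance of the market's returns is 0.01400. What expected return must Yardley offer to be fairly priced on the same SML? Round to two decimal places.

7.67%

MRP = (12.68% − 7.49%) / (1.91 − 0.63) = 4.0547%
R_f = 7.49% − 0.63 × 4.0547% = 4.9355%
β_Yardley = Cov / Var(R_m) = 0.00944 / 0.01400 = 0.6743
E(R_Yardley) = R_f + β × MRP = 4.9355% + 0.6743 × 4.0547% = 7.67%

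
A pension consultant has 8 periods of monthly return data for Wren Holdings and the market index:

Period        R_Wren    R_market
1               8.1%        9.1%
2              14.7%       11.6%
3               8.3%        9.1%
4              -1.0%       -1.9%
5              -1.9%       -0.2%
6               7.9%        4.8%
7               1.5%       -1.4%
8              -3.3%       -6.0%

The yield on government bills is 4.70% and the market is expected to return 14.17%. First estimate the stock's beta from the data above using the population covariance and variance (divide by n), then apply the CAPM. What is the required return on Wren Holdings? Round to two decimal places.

Mean R_i = (8.1 + 14.7 + 8.3 − 1.0 − 1.9 + 7.9 + 1.5 − 3.3) / 8 = 4.2875%
Mean R_m = (9.1 + 11.6 + 9.1 − 1.9 − 0.2 + 4.8 − 1.4 − 6.0) / 8 = 3.1375%
Σ(R_i − R̄_i)(R_m − R̄_m) = 270.0438  ⇒  Cov = 270.0438 / 8 = 33.7555
Σ(R_m − R̄_m)² = 286.0788  ⇒  Var(R_m) = 286.0788 / 8 = 35.7599
β = Cov / Var(R_m) = 33.7555 / 35.7599 = 0.9439
MRP = 14.17% − 4.70% = 9.47%
E(R) = R_f + β × MRP = 4.70% + 0.9439 × 9.47% = 13.64%

13.64%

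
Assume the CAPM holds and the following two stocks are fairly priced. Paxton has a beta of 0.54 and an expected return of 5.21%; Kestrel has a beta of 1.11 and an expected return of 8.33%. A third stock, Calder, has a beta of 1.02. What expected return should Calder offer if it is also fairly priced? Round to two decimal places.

7.84%

MRP (SML slope) = (8.33% − 5.21%) / (1.11 − 0.54) = 3.12% / 0.57 = 5.4737%
R_f (intercept) = 5.21% − 0.54 × 5.4737% = 2.2542%
E(R_Calder) = R_f + β × MRP = 2.2542% + 1.02 × 5.4737% = 7.84%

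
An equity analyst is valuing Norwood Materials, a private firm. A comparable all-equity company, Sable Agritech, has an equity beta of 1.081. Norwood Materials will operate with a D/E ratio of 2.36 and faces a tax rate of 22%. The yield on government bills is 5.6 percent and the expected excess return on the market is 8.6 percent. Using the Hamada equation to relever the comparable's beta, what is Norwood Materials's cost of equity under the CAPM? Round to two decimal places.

32.01%

β_L = β_U × [1 + (1 − t)(D/E)] = 1.081 × [1 + (1 − 0.22) × 2.36]
    = 1.081 × [1 + 0.78 × 2.36] = 1.081 × 2.8408 = 3.0709
E(R) = R_f + β_L × MRP = 5.6% + 3.0709 × 8.6% = 32.01%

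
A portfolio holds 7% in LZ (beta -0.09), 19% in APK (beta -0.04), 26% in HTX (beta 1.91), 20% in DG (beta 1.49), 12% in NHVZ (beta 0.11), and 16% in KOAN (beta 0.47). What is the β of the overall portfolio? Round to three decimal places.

0.869

β_P = Σ w_i β_i = 0.07×-0.09 + 0.19×-0.04 + 0.26×1.91 + 0.20×1.49 + 0.12×0.11 + 0.16×0.47 = 0.8691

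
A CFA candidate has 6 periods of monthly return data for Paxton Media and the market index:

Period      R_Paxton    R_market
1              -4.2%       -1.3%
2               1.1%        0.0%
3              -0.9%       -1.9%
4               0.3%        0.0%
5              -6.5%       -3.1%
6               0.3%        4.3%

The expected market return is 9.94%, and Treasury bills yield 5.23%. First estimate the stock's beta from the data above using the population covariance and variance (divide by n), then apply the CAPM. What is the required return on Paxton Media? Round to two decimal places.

8.87%

Mean R_i = (-4.2 + 1.1 − 0.9 + 0.3 − 6.5 + 0.3) / 6 = -1.6500%
Mean R_m = (-1.3 + 0.0 − 1.9 + 0.0 − 3.1 + 4.3) / 6 = -0.3333%
Σ(R_i − R̄_i)(R_m − R̄_m) = 25.3100  ⇒  Cov = 25.3100 / 6 = 4.2183
Σ(R_m − R̄_m)² = 32.7333  ⇒  Var(R_m) = 32.7333 / 6 = 5.4556
β = Cov / Var(R_m) = 4.2183 / 5.4556 = 0.7732
MRP = 9.94% − 5.23% = 4.71%
E(R) = R_f + β × MRP = 5.23% + 0.7732 × 4.71% = 8.87%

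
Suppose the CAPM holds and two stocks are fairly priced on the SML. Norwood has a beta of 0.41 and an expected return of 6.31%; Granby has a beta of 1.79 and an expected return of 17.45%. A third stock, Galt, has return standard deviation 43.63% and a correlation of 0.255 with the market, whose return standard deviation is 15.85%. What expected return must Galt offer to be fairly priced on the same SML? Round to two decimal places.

8.67%

MRP = (17.45% − 6.31%) / (1.79 − 0.41) = 8.0725%
R_f = 6.31% − 0.41 × 8.0725% = 3.0003%
β_Galt = ρ·σ_i/σ_m = 0.255 × 43.63 / 15.85 = 0.7019
E(R_Galt) = R_f + β × MRP = 3.0003% + 0.7019 × 8.0725% = 8.67%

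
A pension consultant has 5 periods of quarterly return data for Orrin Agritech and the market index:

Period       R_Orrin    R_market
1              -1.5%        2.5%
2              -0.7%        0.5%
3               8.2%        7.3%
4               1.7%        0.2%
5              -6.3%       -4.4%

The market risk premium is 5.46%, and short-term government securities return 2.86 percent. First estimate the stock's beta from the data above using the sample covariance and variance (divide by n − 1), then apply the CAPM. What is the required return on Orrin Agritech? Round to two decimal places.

Mean R_i = (-1.5 − 0.7 + 8.2 + 1.7 − 6.3) / 5 = 0.2800%
Mean R_m = (2.5 + 0.5 + 7.3 + 0.2 − 4.4) / 5 = 1.2200%
Σ(R_i − R̄_i)(R_m − R̄_m) = 82.1120  ⇒  Cov = 82.1120 / 4 = 20.5280
Σ(R_m − R̄_m)² = 71.7480  ⇒  Var(R_m) = 71.7480 / 4 = 17.9370
β = Cov / Var(R_m) = 20.5280 / 17.9370 = 1.1445
E(R) = R_f + β × MRP = 2.86% + 1.1445 × 5.46% = 9.11%

9.11%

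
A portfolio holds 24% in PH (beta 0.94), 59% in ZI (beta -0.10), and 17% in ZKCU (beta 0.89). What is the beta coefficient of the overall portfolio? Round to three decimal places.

0.318

β_P = Σ w_i β_i = 0.24×0.94 + 0.59×-0.10 + 0.17×0.89 = 0.3179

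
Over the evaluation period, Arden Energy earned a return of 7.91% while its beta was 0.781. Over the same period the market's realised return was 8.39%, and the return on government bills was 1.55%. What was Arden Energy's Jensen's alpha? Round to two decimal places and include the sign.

Market excess return = 8.39% − 1.55% = 6.84%
CAPM benchmark = R_f + β(R_m − R_f) = 1.55% + 0.781 × 6.84% = 6.89204%
α = actual − benchmark = 7.91% − 6.89204% = +1.02%

+1.02%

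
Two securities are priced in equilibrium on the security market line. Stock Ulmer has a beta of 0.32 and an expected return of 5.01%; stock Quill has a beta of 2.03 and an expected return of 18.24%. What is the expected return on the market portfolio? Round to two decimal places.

10.27%

Both satisfy E(R) = R_f + β·MRP, so the slope of the SML is
MRP = (18.24% − 5.01%) / (2.03 − 0.32) = 13.23% / 1.71 = 7.7368%
R_f = E(R_Ulmer) − β_Ulmer·MRP = 5.01% − 0.32 × 7.7368% = 2.5342%
E(R_m) = R_f + MRP = 2.5342% + 7.7368% = 10.27%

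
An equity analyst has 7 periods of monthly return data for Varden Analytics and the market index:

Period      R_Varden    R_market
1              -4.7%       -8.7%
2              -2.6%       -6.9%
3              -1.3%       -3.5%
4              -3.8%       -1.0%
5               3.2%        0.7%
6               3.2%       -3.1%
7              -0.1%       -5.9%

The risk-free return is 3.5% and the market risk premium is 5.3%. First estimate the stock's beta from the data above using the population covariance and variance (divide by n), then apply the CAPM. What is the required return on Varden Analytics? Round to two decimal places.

6.33%

Mean R_i = (-4.7 − 2.6 − 1.3 − 3.8 + 3.2 + 3.2 − 0.1) / 7 = -0.8714%
Mean R_m = (-8.7 − 6.9 − 3.5 − 1.0 + 0.7 − 3.1 − 5.9) / 7 = -4.0571%
Σ(R_i − R̄_i)(R_m − R̄_m) = 35.3414  ⇒  Cov = 35.3414 / 7 = 5.0488
Σ(R_m − R̄_m)² = 66.2371  ⇒  Var(R_m) = 66.2371 / 7 = 9.4624
β = Cov / Var(R_m) = 5.0488 / 9.4624 = 0.5336
E(R) = R_f + β × MRP = 3.5% + 0.5336 × 5.3% = 6.33%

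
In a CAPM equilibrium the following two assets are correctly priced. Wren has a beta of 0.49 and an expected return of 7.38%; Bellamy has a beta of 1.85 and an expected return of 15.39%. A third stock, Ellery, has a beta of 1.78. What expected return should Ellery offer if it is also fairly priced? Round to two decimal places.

MRP (SML slope) = (15.39% − 7.38%) / (1.85 − 0.49) = 8.01% / 1.36 = 5.8897%
R_f (intercept) = 7.38% − 0.49 × 5.8897% = 4.4940%
E(R_Ellery) = R_f + β × MRP = 4.4940% + 1.78 × 5.8897% = 14.98%

14.98%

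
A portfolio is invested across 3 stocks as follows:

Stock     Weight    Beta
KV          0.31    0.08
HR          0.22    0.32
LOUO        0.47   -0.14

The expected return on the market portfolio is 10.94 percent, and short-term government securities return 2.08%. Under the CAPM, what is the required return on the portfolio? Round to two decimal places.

β_P = Σ w_i β_i = 0.31×0.08 + 0.22×0.32 + 0.47×-0.14 = 0.0294
MRP = 10.94% − 2.08% = 8.86%
E(R_P) = R_f + β_P × MRP = 2.08% + 0.0294 × 8.86% = 2.34%

2.34%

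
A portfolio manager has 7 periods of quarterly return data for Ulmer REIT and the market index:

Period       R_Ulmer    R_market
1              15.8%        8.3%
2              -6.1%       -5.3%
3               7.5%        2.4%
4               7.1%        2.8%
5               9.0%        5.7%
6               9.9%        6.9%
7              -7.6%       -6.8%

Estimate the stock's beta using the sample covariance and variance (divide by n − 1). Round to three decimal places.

1.443

Mean R_i = (15.8 − 6.1 + 7.5 + 7.1 + 9.0 + 9.9 − 7.6) / 7 = 5.0857%
Mean R_m = (8.3 − 5.3 + 2.4 + 2.8 + 5.7 + 6.9 − 6.8) / 7 = 2.0000%
Σ(R_i − R̄_i)(R_m − R̄_m) = 301.4400  ⇒  Cov = 301.4400 / 6 = 50.2400
Σ(R_m − R̄_m)² = 208.9200  ⇒  Var(R_m) = 208.9200 / 6 = 34.8200
β = Cov / Var(R_m) = 50.2400 / 34.8200 = 1.4428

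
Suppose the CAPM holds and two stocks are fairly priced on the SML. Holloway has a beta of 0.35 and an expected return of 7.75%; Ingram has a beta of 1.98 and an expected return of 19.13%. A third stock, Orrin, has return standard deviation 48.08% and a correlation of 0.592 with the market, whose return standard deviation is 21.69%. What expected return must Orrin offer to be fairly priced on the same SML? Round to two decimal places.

MRP = (19.13% − 7.75%) / (1.98 − 0.35) = 6.9816%
R_f = 7.75% − 0.35 × 6.9816% = 5.3064%
β_Orrin = ρ·σ_i/σ_m = 0.592 × 48.08 / 21.69 = 1.3123
E(R_Orrin) = R_f + β × MRP = 5.3064% + 1.3123 × 6.9816% = 14.47%

14.47%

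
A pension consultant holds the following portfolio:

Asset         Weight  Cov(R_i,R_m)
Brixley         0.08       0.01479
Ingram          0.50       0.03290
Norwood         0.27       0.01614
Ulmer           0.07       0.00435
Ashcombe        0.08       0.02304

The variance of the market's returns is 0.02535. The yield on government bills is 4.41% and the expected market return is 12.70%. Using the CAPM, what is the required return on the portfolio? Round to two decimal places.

12.30%

β_Brixley = 0.01479 / 0.02535 = 0.5834
β_Ingram = 0.03290 / 0.02535 = 1.2978
β_Norwood = 0.01614 / 0.02535 = 0.6367
β_Ulmer = 0.00435 / 0.02535 = 0.1716
β_Ashcombe = 0.02304 / 0.02535 = 0.9089
β_P = Σ w_i β_i = 0.08×0.5834 + 0.50×1.2978 + 0.27×0.6367 + 0.07×0.1716 + 0.08×0.9089 = 0.9522
MRP = 12.70% − 4.41% = 8.29%
E(R_P) = R_f + β_P × MRP = 4.41% + 0.9522 × 8.29% = 12.30%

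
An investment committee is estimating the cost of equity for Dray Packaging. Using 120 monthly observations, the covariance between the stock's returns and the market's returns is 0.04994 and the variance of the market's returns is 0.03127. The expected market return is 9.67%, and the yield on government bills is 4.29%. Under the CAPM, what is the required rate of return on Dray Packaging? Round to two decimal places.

β = Cov(R_i, R_m) / Var(R_m) = 0.04994 / 0.03127 = 1.5971
MRP = 9.67% − 4.29% = 5.38%
E(R) = R_f + β × MRP = 4.29% + 1.5971 × 5.38% = 12.88%

12.88%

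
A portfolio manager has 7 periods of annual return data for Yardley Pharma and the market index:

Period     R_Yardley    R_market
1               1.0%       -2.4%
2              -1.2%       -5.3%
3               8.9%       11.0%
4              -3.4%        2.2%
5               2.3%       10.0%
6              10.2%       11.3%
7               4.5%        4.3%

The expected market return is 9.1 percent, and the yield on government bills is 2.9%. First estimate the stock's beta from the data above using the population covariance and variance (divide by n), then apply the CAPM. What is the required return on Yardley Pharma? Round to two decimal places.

Mean R_i = (1.0 − 1.2 + 8.9 − 3.4 + 2.3 + 10.2 + 4.5) / 7 = 3.1857%
Mean R_m = (-2.4 − 5.3 + 11.0 + 2.2 + 10.0 + 11.3 + 4.3) / 7 = 4.4429%
Σ(R_i − R̄_i)(R_m − R̄_m) = 152.9143  ⇒  Cov = 152.9143 / 7 = 21.8449
Σ(R_m − R̄_m)² = 267.6971  ⇒  Var(R_m) = 267.6971 / 7 = 38.2424
β = Cov / Var(R_m) = 21.8449 / 38.2424 = 0.5712
MRP = 9.1% − 2.9% = 6.20%
E(R) = R_f + β × MRP = 2.9% + 0.5712 × 6.2% = 6.44%

6.44%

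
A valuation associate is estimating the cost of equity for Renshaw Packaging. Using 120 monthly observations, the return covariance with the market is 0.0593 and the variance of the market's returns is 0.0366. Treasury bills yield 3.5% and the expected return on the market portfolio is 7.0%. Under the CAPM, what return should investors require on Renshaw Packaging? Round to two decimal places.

β = Cov(R_i, R_m) / Var(R_m) = 0.0593 / 0.0366 = 1.6202
MRP = 7.0% − 3.5% = 3.50%
E(R) = R_f + β × MRP = 3.5% + 1.6202 × 3.5% = 9.17%

9.17%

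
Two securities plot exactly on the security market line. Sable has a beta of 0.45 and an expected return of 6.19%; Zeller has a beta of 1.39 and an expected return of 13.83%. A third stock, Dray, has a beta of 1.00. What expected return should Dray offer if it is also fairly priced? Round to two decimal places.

MRP (SML slope) = (13.83% − 6.19%) / (1.39 − 0.45) = 7.64% / 0.94 = 8.1277%
R_f (intercept) = 6.19% − 0.45 × 8.1277% = 2.5325%
E(R_Dray) = R_f + β × MRP = 2.5325% + 1.00 × 8.1277% = 10.66%

10.66%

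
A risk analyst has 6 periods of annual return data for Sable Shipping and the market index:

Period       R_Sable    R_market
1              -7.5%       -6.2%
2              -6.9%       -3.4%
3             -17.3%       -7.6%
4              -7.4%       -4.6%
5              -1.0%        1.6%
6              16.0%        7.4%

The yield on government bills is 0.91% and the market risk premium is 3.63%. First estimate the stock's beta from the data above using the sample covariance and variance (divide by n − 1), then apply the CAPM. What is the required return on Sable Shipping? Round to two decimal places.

7.78%

Mean R_i = (-7.5 − 6.9 − 17.3 − 7.4 − 1.0 + 16.0) / 6 = -4.0167%
Mean R_m = (-6.2 − 3.4 − 7.6 − 4.6 + 1.6 + 7.4) / 6 = -2.1333%
Σ(R_i − R̄_i)(R_m − R̄_m) = 300.8667  ⇒  Cov = 300.8667 / 5 = 60.1733
Σ(R_m − R̄_m)² = 158.9333  ⇒  Var(R_m) = 158.9333 / 5 = 31.7867
β = Cov / Var(R_m) = 60.1733 / 31.7867 = 1.8930
E(R) = R_f + β × MRP = 0.91% + 1.8930 × 3.63% = 7.78%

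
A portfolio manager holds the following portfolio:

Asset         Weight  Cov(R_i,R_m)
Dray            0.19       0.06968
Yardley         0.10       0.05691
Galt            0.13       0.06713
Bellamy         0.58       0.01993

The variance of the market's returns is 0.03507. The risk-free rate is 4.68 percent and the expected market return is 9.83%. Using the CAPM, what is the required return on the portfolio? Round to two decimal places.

10.44%

β_Dray = 0.06968 / 0.03507 = 1.9869
β_Yardley = 0.05691 / 0.03507 = 1.6228
β_Galt = 0.06713 / 0.03507 = 1.9142
β_Bellamy = 0.01993 / 0.03507 = 0.5683
β_P = Σ w_i β_i = 0.19×1.9869 + 0.10×1.6228 + 0.13×1.9142 + 0.58×0.5683 = 1.1183
MRP = 9.83% − 4.68% = 5.15%
E(R_P) = R_f + β_P × MRP = 4.68% + 1.1183 × 5.15% = 10.44%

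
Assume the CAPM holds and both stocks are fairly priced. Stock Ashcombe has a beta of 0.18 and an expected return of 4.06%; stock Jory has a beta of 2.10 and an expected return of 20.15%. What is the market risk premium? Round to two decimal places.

8.38%

Both satisfy E(R) = R_f + β·MRP, so the slope of the SML is
MRP = (20.15% − 4.06%) / (2.10 − 0.18) = 16.09% / 1.92 = 8.3802%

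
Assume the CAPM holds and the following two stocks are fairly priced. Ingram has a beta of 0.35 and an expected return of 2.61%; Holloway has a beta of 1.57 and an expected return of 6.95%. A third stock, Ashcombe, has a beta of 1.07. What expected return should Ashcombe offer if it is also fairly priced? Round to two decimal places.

5.17%

MRP (SML slope) = (6.95% − 2.61%) / (1.57 − 0.35) = 4.34% / 1.22 = 3.5574%
R_f (intercept) = 2.61% − 0.35 × 3.5574% = 1.3649%
E(R_Ashcombe) = R_f + β × MRP = 1.3649% + 1.07 × 3.5574% = 5.17%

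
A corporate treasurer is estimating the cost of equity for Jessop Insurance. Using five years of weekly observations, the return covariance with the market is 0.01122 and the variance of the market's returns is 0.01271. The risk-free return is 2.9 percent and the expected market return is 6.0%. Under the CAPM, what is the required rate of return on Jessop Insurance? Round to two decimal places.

β = Cov(R_i, R_m) / Var(R_m) = 0.01122 / 0.01271 = 0.8828
MRP = 6.0% − 2.9% = 3.10%
E(R) = R_f + β × MRP = 2.9% + 0.8828 × 3.1% = 5.64%

5.64%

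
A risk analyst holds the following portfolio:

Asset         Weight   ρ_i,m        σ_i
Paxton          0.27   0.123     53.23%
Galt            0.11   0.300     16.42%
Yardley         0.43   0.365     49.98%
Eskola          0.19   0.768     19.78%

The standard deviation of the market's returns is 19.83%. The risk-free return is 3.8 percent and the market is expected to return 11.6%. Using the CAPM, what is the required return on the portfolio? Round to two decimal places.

8.93%

β_Paxton = 0.123 × 53.23% / 19.83% = 0.3302
β_Galt = 0.300 × 16.42% / 19.83% = 0.2484
β_Yardley = 0.365 × 49.98% / 19.83% = 0.9200
β_Eskola = 0.768 × 19.78% / 19.83% = 0.7661
β_P = Σ w_i β_i = 0.27×0.3302 + 0.11×0.2484 + 0.43×0.9200 + 0.19×0.7661 = 0.6576
MRP = 11.6% − 3.8% = 7.80%
E(R_P) = R_f + β_P × MRP = 3.8% + 0.6576 × 7.8% = 8.93%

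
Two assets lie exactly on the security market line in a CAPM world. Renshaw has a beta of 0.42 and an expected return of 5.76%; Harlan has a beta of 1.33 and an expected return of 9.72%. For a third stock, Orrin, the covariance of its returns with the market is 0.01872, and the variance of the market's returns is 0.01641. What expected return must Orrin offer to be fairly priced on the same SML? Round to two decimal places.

8.90%

MRP = (9.72% − 5.76%) / (1.33 − 0.42) = 4.3516%
R_f = 5.76% − 0.42 × 4.3516% = 3.9323%
β_Orrin = Cov / Var(R_m) = 0.01872 / 0.01641 = 1.1408
E(R_Orrin) = R_f + β × MRP = 3.9323% + 1.1408 × 4.3516% = 8.90%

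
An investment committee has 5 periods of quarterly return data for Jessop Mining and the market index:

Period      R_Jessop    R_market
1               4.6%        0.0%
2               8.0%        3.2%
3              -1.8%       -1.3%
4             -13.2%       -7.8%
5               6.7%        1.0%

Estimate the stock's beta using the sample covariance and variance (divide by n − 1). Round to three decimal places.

Mean R_i = (4.6 + 8.0 − 1.8 − 13.2 + 6.7) / 5 = 0.8600%
Mean R_m = (0.0 + 3.2 − 1.3 − 7.8 + 1.0) / 5 = -0.9800%
Σ(R_i − R̄_i)(R_m − R̄_m) = 141.8140  ⇒  Cov = 141.8140 / 4 = 35.4535
Σ(R_m − R̄_m)² = 68.9680  ⇒  Var(R_m) = 68.9680 / 4 = 17.2420
β = Cov / Var(R_m) = 35.4535 / 17.2420 = 2.0562

2.056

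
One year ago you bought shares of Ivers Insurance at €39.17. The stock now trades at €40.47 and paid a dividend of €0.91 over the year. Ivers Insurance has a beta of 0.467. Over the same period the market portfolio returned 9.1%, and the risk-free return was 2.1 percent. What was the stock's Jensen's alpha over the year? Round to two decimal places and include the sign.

Realised HPR = (P1 + D1 − P0) / P0 = (40.47 + 0.91 − 39.17) / 39.17 = 2.21 / 39.17 = 5.6421%
MRP = 9.1% − 2.1% = 7.00%
CAPM required = R_f + β·MRP = 2.1% + 0.467 × 7.0% = 5.3690%
α = realised − required = 5.6421% − 5.3690% = +0.27%

+0.27%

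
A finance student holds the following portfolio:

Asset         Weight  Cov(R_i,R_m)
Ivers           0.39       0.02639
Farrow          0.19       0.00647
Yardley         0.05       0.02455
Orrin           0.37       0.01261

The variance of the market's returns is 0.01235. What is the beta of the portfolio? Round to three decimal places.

1.410

β_Ivers = 0.02639 / 0.01235 = 2.1368
β_Farrow = 0.00647 / 0.01235 = 0.5239
β_Yardley = 0.02455 / 0.01235 = 1.9879
β_Orrin = 0.01261 / 0.01235 = 1.0211
β_P = Σ w_i β_i = 0.39×2.1368 + 0.19×0.5239 + 0.05×1.9879 + 0.37×1.0211 = 1.4101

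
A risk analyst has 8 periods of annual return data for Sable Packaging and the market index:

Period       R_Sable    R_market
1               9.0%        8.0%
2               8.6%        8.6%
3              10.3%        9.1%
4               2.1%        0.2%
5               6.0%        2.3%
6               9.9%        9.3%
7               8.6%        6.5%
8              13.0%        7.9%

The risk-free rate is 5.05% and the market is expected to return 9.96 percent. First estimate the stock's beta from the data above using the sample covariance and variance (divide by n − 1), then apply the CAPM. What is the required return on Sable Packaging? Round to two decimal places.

Mean R_i = (9.0 + 8.6 + 10.3 + 2.1 + 6.0 + 9.9 + 8.6 + 13.0) / 8 = 8.4375%
Mean R_m = (8.0 + 8.6 + 9.1 + 0.2 + 2.3 + 9.3 + 6.5 + 7.9) / 8 = 6.4875%
Σ(R_i − R̄_i)(R_m − R̄_m) = 66.6738  ⇒  Cov = 66.6738 / 7 = 9.5248
Σ(R_m − R̄_m)² = 80.5488  ⇒  Var(R_m) = 80.5488 / 7 = 11.5070
β = Cov / Var(R_m) = 9.5248 / 11.5070 = 0.8277
MRP = 9.96% − 5.05% = 4.91%
E(R) = R_f + β × MRP = 5.05% + 0.8277 × 4.91% = 9.11%

9.11%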